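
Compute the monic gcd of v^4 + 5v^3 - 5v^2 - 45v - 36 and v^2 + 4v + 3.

Repeated division with remainder:
  v^4 + 5v^3 - 5v^2 - 45v - 36 = (v^2 + v - 12)(v^2 + 4v + 3) + (0)
The last nonzero remainder v^2 + 4v + 3 is already monic.

v^2 + 4v + 3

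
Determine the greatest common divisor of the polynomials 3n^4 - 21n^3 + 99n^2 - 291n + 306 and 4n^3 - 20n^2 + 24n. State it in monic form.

n^2 - 5n + 6

By polynomial division,
  3n^4 - 21n^3 + 99n^2 - 291n + 306 = ((3/4)n - 3/2)(4n^3 - 20n^2 + 24n) + (51n^2 - 255n + 306)
  4n^3 - 20n^2 + 24n = ((4/51)n)(51n^2 - 255n + 306) + (0)
Last nonzero remainder: 51n^2 - 255n + 306. Dividing through by 51 gives the monic gcd n^2 - 5n + 6.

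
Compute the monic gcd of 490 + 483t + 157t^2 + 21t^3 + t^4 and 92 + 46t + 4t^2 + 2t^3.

2 + t

Repeated division with remainder:
  t^4 + 21t^3 + 157t^2 + 483t + 490 = ((1/2)t + 19/2)(2t^3 + 4t^2 + 46t + 92) + (96t^2 - 384)
  2t^3 + 4t^2 + 46t + 92 = ((1/48)t + 1/24)(96t^2 - 384) + (54t + 108)
  96t^2 - 384 = ((16/9)t - 32/9)(54t + 108) + (0)
Last nonzero remainder: 54t + 108. Dividing through by 54 gives the monic gcd t + 2.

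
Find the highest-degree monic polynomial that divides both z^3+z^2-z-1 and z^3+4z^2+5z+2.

z^2+2z+1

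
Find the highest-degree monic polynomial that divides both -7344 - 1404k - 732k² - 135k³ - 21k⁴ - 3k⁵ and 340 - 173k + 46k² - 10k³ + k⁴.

17 - k + k²

Repeated division with remainder:
  -3k⁵ - 21k⁴ - 135k³ - 732k² - 1404k - 7344 = (-3k - 51)(k⁴ - 10k³ + 46k² - 173k + 340) + (-507k³ + 1095k² - 9207k + 9996)
  k⁴ - 10k³ + 46k² - 173k + 340 = (-(1/507)k + 1325/85683)(-507k³ + 1095k² - 9207k + 9996) + ((311520/28561)k² - (311520/28561)k + 5295840/28561)
  -507k³ + 1095k² - 9207k + 9996 = (-(4826809/103840)k + 1399489/25960)((311520/28561)k² - (311520/28561)k + 5295840/28561) + (0)
Last nonzero remainder: (311520/28561)k² - (311520/28561)k + 5295840/28561. Dividing through by 311520/28561 gives the monic gcd k² - k + 17.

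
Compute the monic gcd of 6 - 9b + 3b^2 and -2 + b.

By polynomial division,
  3b^2 - 9b + 6 = (3b - 3)(b - 2) + (0)
The last nonzero remainder b - 2 is already monic.

-2 + b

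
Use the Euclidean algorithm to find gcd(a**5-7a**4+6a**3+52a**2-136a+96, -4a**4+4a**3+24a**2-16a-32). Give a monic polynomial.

a**2-4a+4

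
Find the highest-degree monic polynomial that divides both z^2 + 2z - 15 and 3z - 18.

1

Repeated division with remainder:
  z^2 + 2z - 15 = ((1/3)z + 8/3)(3z - 18) + (33)
  3z - 18 = ((1/11)z - 6/11)(33) + (0)
The last nonzero remainder is the constant 33, so the polynomials are coprime and gcd = 1.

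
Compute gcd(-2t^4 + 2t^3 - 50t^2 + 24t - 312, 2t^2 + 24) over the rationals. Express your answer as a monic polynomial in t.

t^2 + 12

Euclidean algorithm in ℚ[t]:
  -2t^4 + 2t^3 - 50t^2 + 24t - 312 = (-t^2 + t - 13)(2t^2 + 24) + (0)
Last nonzero remainder: 2t^2 + 24. Dividing through by 2 gives the monic gcd t^2 + 12.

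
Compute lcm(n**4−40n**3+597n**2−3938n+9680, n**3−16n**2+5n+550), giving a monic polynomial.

Repeated division with remainder:
  n**4−40n**3+597n**2−3938n+9680 = (n−24)(n**3−16n**2+5n+550) + (208n**2−4368n+22880)
  n**3−16n**2+5n+550 = ((1/208)n+5/208)(208n**2−4368n+22880) + (0)
Last nonzero remainder: 208n**2−4368n+22880. Dividing through by 208 gives the monic gcd n**2−21n+110.
Then lcm(f, g) = f·g / gcd(f, g); expanding and making the result monic gives the answer.

n**5−35n**4+397n**3−953n**2−10010n+48400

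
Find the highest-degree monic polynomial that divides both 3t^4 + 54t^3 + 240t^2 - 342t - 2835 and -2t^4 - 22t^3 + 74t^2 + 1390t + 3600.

t^2 + 14t + 45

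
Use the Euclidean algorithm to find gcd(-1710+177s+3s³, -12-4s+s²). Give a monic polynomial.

Repeated division with remainder:
  3s³+177s-1710 = (3s+12)(s²-4s-12) + (261s-1566)
  s²-4s-12 = ((1/261)s+2/261)(261s-1566) + (0)
Last nonzero remainder: 261s-1566. Dividing through by 261 gives the monic gcd s-6.

-6+s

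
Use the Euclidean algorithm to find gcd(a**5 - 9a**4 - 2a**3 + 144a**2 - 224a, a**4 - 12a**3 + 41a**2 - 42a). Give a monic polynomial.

a**3 - 9a**2 + 14a

Repeated division with remainder:
  a**5 - 9a**4 - 2a**3 + 144a**2 - 224a = (a + 3)(a**4 - 12a**3 + 41a**2 - 42a) + (-7a**3 + 63a**2 - 98a)
  a**4 - 12a**3 + 41a**2 - 42a = (-(1/7)a + 3/7)(-7a**3 + 63a**2 - 98a) + (0)
Last nonzero remainder: -7a**3 + 63a**2 - 98a. Dividing through by -7 gives the monic gcd a**3 - 9a**2 + 14a.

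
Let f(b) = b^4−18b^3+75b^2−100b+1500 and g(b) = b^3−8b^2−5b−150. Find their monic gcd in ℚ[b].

b^3−8b^2−5b−150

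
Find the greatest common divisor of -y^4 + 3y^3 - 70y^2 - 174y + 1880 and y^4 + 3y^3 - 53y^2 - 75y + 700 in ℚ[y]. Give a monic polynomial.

y^2 + y - 20

By polynomial division,
  -y^4 + 3y^3 - 70y^2 - 174y + 1880 = (-1)(y^4 + 3y^3 - 53y^2 - 75y + 700) + (6y^3 - 123y^2 - 249y + 2580)
  y^4 + 3y^3 - 53y^2 - 75y + 700 = ((1/6)y + 47/12)(6y^3 - 123y^2 - 249y + 2580) + ((1881/4)y^2 + (1881/4)y - 9405)
  6y^3 - 123y^2 - 249y + 2580 = ((8/627)y - 172/627)((1881/4)y^2 + (1881/4)y - 9405) + (0)
Last nonzero remainder: (1881/4)y^2 + (1881/4)y - 9405. Dividing through by 1881/4 gives the monic gcd y^2 + y - 20.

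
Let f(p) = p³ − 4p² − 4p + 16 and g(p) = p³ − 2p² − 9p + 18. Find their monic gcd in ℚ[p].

p − 2

Repeated division with remainder:
  p³ − 4p² − 4p + 16 = (p³ − 2p² − 9p + 18) + (−2p² + 5p − 2)
  p³ − 2p² − 9p + 18 = (−(1/2)p − 1/4)(−2p² + 5p − 2) + (−(35/4)p + 35/2)
  −2p² + 5p − 2 = ((8/35)p − 4/35)(−(35/4)p + 35/2) + (0)
Last nonzero remainder: −(35/4)p + 35/2. Dividing through by −35/4 gives the monic gcd p − 2.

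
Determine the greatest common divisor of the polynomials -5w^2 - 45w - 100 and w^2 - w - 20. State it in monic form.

By polynomial division,
  -5w^2 - 45w - 100 = (-5)(w^2 - w - 20) + (-50w - 200)
  w^2 - w - 20 = (-(1/50)w + 1/10)(-50w - 200) + (0)
Last nonzero remainder: -50w - 200. Dividing through by -50 gives the monic gcd w + 4.

w + 4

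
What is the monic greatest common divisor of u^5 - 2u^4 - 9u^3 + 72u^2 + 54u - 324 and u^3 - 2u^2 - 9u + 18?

Apply the Euclidean algorithm:
  u^5 - 2u^4 - 9u^3 + 72u^2 + 54u - 324 = (u^2)(u^3 - 2u^2 - 9u + 18) + (54u^2 + 54u - 324)
  u^3 - 2u^2 - 9u + 18 = ((1/54)u - 1/18)(54u^2 + 54u - 324) + (0)
Last nonzero remainder: 54u^2 + 54u - 324. Dividing through by 54 gives the monic gcd u^2 + u - 6.

u^2 + u - 6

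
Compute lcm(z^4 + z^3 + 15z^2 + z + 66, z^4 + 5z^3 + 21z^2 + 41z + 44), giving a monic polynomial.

By polynomial division,
  z^4 + z^3 + 15z^2 + z + 66 = (z^4 + 5z^3 + 21z^2 + 41z + 44) + (-4z^3 - 6z^2 - 40z + 22)
  z^4 + 5z^3 + 21z^2 + 41z + 44 = (-(1/4)z - 7/8)(-4z^3 - 6z^2 - 40z + 22) + ((23/4)z^2 + (23/2)z + 253/4)
  -4z^3 - 6z^2 - 40z + 22 = (-(16/23)z + 8/23)((23/4)z^2 + (23/2)z + 253/4) + (0)
Last nonzero remainder: (23/4)z^2 + (23/2)z + 253/4. Dividing through by 23/4 gives the monic gcd z^2 + 2z + 11.
Then lcm(f, g) = f·g / gcd(f, g); expanding and making the result monic gives the answer.

z^6 + 4z^5 + 22z^4 + 50z^3 + 129z^2 + 202z + 264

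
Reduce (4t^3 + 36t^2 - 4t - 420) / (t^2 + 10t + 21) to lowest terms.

Euclidean algorithm in ℚ[t]:
  4t^3 + 36t^2 - 4t - 420 = (4t - 4)(t^2 + 10t + 21) + (-48t - 336)
  t^2 + 10t + 21 = (-(1/48)t - 1/16)(-48t - 336) + (0)
Last nonzero remainder: -48t - 336. Dividing through by -48 gives the monic gcd t + 7.
Cancel t + 7 from numerator and denominator to get the reduced form.

(4t^2 + 8t - 60)/(t + 3)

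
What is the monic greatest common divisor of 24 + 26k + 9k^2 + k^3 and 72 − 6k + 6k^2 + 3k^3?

Repeated division with remainder:
  k^3 + 9k^2 + 26k + 24 = (1/3)(3k^3 + 6k^2 − 6k + 72) + (7k^2 + 28k)
  3k^3 + 6k^2 − 6k + 72 = ((3/7)k − 6/7)(7k^2 + 28k) + (18k + 72)
  7k^2 + 28k = ((7/18)k)(18k + 72) + (0)
Last nonzero remainder: 18k + 72. Dividing through by 18 gives the monic gcd k + 4.

4 + k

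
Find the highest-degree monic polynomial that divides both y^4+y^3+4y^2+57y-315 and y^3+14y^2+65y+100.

y+5

Apply the Euclidean algorithm:
  y^4+y^3+4y^2+57y-315 = (y-13)(y^3+14y^2+65y+100) + (121y^2+802y+985)
  y^3+14y^2+65y+100 = ((1/121)y+892/14641)(121y^2+802y+985) + ((117096/14641)y+585480/14641)
  121y^2+802y+985 = ((1771561/117096)y+2884277/117096)((117096/14641)y+585480/14641) + (0)
Last nonzero remainder: (117096/14641)y+585480/14641. Dividing through by 117096/14641 gives the monic gcd y+5.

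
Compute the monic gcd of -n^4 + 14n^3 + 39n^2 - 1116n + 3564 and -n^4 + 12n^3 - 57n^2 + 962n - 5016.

n^2 - 17n + 66

By polynomial division,
  -n^4 + 14n^3 + 39n^2 - 1116n + 3564 = (-n^4 + 12n^3 - 57n^2 + 962n - 5016) + (2n^3 + 96n^2 - 2078n + 8580)
  -n^4 + 12n^3 - 57n^2 + 962n - 5016 = (-(1/2)n + 30)(2n^3 + 96n^2 - 2078n + 8580) + (-3976n^2 + 67592n - 262416)
  2n^3 + 96n^2 - 2078n + 8580 = (-(1/1988)n - 65/1988)(-3976n^2 + 67592n - 262416) + (0)
Last nonzero remainder: -3976n^2 + 67592n - 262416. Dividing through by -3976 gives the monic gcd n^2 - 17n + 66.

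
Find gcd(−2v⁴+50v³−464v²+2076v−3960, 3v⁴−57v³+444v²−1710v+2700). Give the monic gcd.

v³−14v²+78v−180

By polynomial division,
  −2v⁴+50v³−464v²+2076v−3960 = (−2/3)(3v⁴−57v³+444v²−1710v+2700) + (12v³−168v²+936v−2160)
  3v⁴−57v³+444v²−1710v+2700 = ((1/4)v−5/4)(12v³−168v²+936v−2160) + (0)
Last nonzero remainder: 12v³−168v²+936v−2160. Dividing through by 12 gives the monic gcd v³−14v²+78v−180.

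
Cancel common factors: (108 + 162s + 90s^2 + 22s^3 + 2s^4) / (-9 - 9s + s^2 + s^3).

(36 + 42s + 16s^2 + 2s^3)/(-3 - 2s + s^2)

Euclidean algorithm in ℚ[s]:
  2s^4 + 22s^3 + 90s^2 + 162s + 108 = (2s + 20)(s^3 + s^2 - 9s - 9) + (88s^2 + 360s + 288)
  s^3 + s^2 - 9s - 9 = ((1/88)s - 17/484)(88s^2 + 360s + 288) + ((45/121)s + 135/121)
  88s^2 + 360s + 288 = ((10648/45)s + 3872/15)((45/121)s + 135/121) + (0)
Last nonzero remainder: (45/121)s + 135/121. Dividing through by 45/121 gives the monic gcd s + 3.
Cancel s + 3 from numerator and denominator to get the reduced form.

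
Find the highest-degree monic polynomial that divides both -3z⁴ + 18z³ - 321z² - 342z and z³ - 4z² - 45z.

By polynomial division,
  -3z⁴ + 18z³ - 321z² - 342z = (-3z + 6)(z³ - 4z² - 45z) + (-432z² - 72z)
  z³ - 4z² - 45z = (-(1/432)z + 25/2592)(-432z² - 72z) + (-(1595/36)z)
  -432z² - 72z = ((15552/1595)z + 2592/1595)(-(1595/36)z) + (0)
Last nonzero remainder: -(1595/36)z. Dividing through by -1595/36 gives the monic gcd z.

z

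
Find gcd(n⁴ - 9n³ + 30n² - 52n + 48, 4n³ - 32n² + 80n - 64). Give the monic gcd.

n - 4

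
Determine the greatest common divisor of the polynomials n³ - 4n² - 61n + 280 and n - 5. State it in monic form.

n - 5

By polynomial division,
  n³ - 4n² - 61n + 280 = (n² + n - 56)(n - 5) + (0)
The last nonzero remainder n - 5 is already monic.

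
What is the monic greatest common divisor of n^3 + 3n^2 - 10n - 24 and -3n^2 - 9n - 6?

Euclidean algorithm in ℚ[n]:
  n^3 + 3n^2 - 10n - 24 = (-(1/3)n)(-3n^2 - 9n - 6) + (-12n - 24)
  -3n^2 - 9n - 6 = ((1/4)n + 1/4)(-12n - 24) + (0)
Last nonzero remainder: -12n - 24. Dividing through by -12 gives the monic gcd n + 2.

n + 2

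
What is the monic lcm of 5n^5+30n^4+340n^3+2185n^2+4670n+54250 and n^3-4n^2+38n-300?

n^6+32n^4+29n^3-1688n^2+5246n-65100

Euclidean algorithm in ℚ[n]:
  5n^5+30n^4+340n^3+2185n^2+4670n+54250 = (5n^2+50n+350)(n^3-4n^2+38n-300) + (3185n^2+6370n+159250)
  n^3-4n^2+38n-300 = ((1/3185)n-6/3185)(3185n^2+6370n+159250) + (0)
Last nonzero remainder: 3185n^2+6370n+159250. Dividing through by 3185 gives the monic gcd n^2+2n+50.
Then lcm(f, g) = f·g / gcd(f, g); expanding and making the result monic gives the answer.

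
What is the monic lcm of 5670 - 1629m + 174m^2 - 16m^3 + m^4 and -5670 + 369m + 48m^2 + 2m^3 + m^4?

Apply the Euclidean algorithm:
  m^4 - 16m^3 + 174m^2 - 1629m + 5670 = (m^4 + 2m^3 + 48m^2 + 369m - 5670) + (-18m^3 + 126m^2 - 1998m + 11340)
  m^4 + 2m^3 + 48m^2 + 369m - 5670 = (-(1/18)m - 1/2)(-18m^3 + 126m^2 - 1998m + 11340) + (0)
Last nonzero remainder: -18m^3 + 126m^2 - 1998m + 11340. Dividing through by -18 gives the monic gcd m^3 - 7m^2 + 111m - 630.
Then lcm(f, g) = f·g / gcd(f, g); expanding and making the result monic gives the answer.

51030 - 8991m - 63m^2 + 30m^3 - 7m^4 + m^5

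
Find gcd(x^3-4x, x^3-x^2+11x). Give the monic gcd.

x

Apply the Euclidean algorithm:
  x^3-4x = (x^3-x^2+11x) + (x^2-15x)
  x^3-x^2+11x = (x+14)(x^2-15x) + (221x)
  x^2-15x = ((1/221)x-15/221)(221x) + (0)
Last nonzero remainder: 221x. Dividing through by 221 gives the monic gcd x.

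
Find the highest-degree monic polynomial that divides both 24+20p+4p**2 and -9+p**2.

3+p

Repeated division with remainder:
  4p**2+20p+24 = (4)(p**2-9) + (20p+60)
  p**2-9 = ((1/20)p-3/20)(20p+60) + (0)
Last nonzero remainder: 20p+60. Dividing through by 20 gives the monic gcd p+3.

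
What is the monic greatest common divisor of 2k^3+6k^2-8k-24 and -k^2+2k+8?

k+2

Euclidean algorithm in ℚ[k]:
  2k^3+6k^2-8k-24 = (-2k-10)(-k^2+2k+8) + (28k+56)
  -k^2+2k+8 = (-(1/28)k+1/7)(28k+56) + (0)
Last nonzero remainder: 28k+56. Dividing through by 28 gives the monic gcd k+2.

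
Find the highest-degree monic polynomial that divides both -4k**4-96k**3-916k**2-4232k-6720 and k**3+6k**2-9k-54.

Repeated division with remainder:
  -4k**4-96k**3-916k**2-4232k-6720 = (-4k-72)(k**3+6k**2-9k-54) + (-520k**2-5096k-10608)
  k**3+6k**2-9k-54 = (-(1/520)k+19/2600)(-520k**2-5096k-10608) + ((196/25)k+588/25)
  -520k**2-5096k-10608 = (-(3250/49)k-22100/49)((196/25)k+588/25) + (0)
Last nonzero remainder: (196/25)k+588/25. Dividing through by 196/25 gives the monic gcd k+3.

k+3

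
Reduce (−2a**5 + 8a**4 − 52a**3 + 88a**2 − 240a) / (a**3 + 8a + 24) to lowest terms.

Euclidean algorithm in ℚ[a]:
  −2a**5 + 8a**4 − 52a**3 + 88a**2 − 240a = (−2a**2 + 8a − 36)(a**3 + 8a + 24) + (72a**2 − 144a + 864)
  a**3 + 8a + 24 = ((1/72)a + 1/36)(72a**2 − 144a + 864) + (0)
Last nonzero remainder: 72a**2 − 144a + 864. Dividing through by 72 gives the monic gcd a**2 − 2a + 12.
Cancel a**2 − 2a + 12 from numerator and denominator to get the reduced form.

(−2a**3 + 4a**2 − 20a)/(a + 2)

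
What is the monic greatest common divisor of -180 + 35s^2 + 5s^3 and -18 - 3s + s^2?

3 + s

Euclidean algorithm in ℚ[s]:
  5s^3 + 35s^2 - 180 = (5s + 50)(s^2 - 3s - 18) + (240s + 720)
  s^2 - 3s - 18 = ((1/240)s - 1/40)(240s + 720) + (0)
Last nonzero remainder: 240s + 720. Dividing through by 240 gives the monic gcd s + 3.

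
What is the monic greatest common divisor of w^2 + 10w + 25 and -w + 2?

By polynomial division,
  w^2 + 10w + 25 = (-w - 12)(-w + 2) + (49)
  -w + 2 = (-(1/49)w + 2/49)(49) + (0)
The last nonzero remainder is the constant 49, so the polynomials are coprime and gcd = 1.

1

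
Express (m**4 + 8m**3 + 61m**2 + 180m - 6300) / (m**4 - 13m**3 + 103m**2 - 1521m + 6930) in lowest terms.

(m + 10)/(m - 11)

By polynomial division,
  m**4 + 8m**3 + 61m**2 + 180m - 6300 = (m**4 - 13m**3 + 103m**2 - 1521m + 6930) + (21m**3 - 42m**2 + 1701m - 13230)
  m**4 - 13m**3 + 103m**2 - 1521m + 6930 = ((1/21)m - 11/21)(21m**3 - 42m**2 + 1701m - 13230) + (0)
Last nonzero remainder: 21m**3 - 42m**2 + 1701m - 13230. Dividing through by 21 gives the monic gcd m**3 - 2m**2 + 81m - 630.
Cancel m**3 - 2m**2 + 81m - 630 from numerator and denominator to get the reduced form.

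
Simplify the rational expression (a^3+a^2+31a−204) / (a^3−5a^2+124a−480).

(a^2+5a+51)/(a^2−a+120)

By polynomial division,
  a^3+a^2+31a−204 = (a^3−5a^2+124a−480) + (6a^2−93a+276)
  a^3−5a^2+124a−480 = ((1/6)a+7/4)(6a^2−93a+276) + ((963/4)a−963)
  6a^2−93a+276 = ((8/321)a−92/321)((963/4)a−963) + (0)
Last nonzero remainder: (963/4)a−963. Dividing through by 963/4 gives the monic gcd a−4.
Cancel a−4 from numerator and denominator to get the reduced form.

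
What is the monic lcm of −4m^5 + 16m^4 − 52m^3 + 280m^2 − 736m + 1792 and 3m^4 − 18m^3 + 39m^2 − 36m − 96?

m^6 − 3m^5 + 9m^4 − 57m^3 + 114m^2 − 264m − 448

Apply the Euclidean algorithm:
  −4m^5 + 16m^4 − 52m^3 + 280m^2 − 736m + 1792 = (−(4/3)m − 8/3)(3m^4 − 18m^3 + 39m^2 − 36m − 96) + (−48m^3 + 336m^2 − 960m + 1536)
  3m^4 − 18m^3 + 39m^2 − 36m − 96 = (−(1/16)m − 1/16)(−48m^3 + 336m^2 − 960m + 1536) + (0)
Last nonzero remainder: −48m^3 + 336m^2 − 960m + 1536. Dividing through by −48 gives the monic gcd m^3 − 7m^2 + 20m − 32.
Then lcm(f, g) = f·g / gcd(f, g); expanding and making the result monic gives the answer.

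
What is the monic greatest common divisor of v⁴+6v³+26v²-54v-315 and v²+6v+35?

v²+6v+35

Apply the Euclidean algorithm:
  v⁴+6v³+26v²-54v-315 = (v²-9)(v²+6v+35) + (0)
The last nonzero remainder v²+6v+35 is already monic.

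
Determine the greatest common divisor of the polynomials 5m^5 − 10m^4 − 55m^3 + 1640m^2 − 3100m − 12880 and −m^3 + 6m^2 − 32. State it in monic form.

m^2 − 2m − 8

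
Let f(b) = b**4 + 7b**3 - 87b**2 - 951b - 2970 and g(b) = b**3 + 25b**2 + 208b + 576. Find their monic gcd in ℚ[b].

Repeated division with remainder:
  b**4 + 7b**3 - 87b**2 - 951b - 2970 = (b - 18)(b**3 + 25b**2 + 208b + 576) + (155b**2 + 2217b + 7398)
  b**3 + 25b**2 + 208b + 576 = ((1/155)b + 1658/24025)(155b**2 + 2217b + 7398) + ((174724/24025)b + 1572516/24025)
  155b**2 + 2217b + 7398 = ((3723875/174724)b + 9874275/87362)((174724/24025)b + 1572516/24025) + (0)
Last nonzero remainder: (174724/24025)b + 1572516/24025. Dividing through by 174724/24025 gives the monic gcd b + 9.

b + 9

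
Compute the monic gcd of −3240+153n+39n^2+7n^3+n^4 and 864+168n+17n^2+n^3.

9+n

Euclidean algorithm in ℚ[n]:
  n^4+7n^3+39n^2+153n−3240 = (n−10)(n^3+17n^2+168n+864) + (41n^2+969n+5400)
  n^3+17n^2+168n+864 = ((1/41)n−272/1681)(41n^2+969n+5400) + ((324576/1681)n+2921184/1681)
  41n^2+969n+5400 = ((68921/324576)n+42025/13524)((324576/1681)n+2921184/1681) + (0)
Last nonzero remainder: (324576/1681)n+2921184/1681. Dividing through by 324576/1681 gives the monic gcd n+9.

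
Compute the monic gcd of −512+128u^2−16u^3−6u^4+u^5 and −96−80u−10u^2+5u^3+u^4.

By polynomial division,
  u^5−6u^4−16u^3+128u^2−512 = (u−11)(u^4+5u^3−10u^2−80u−96) + (49u^3+98u^2−784u−1568)
  u^4+5u^3−10u^2−80u−96 = ((1/49)u+3/49)(49u^3+98u^2−784u−1568) + (0)
Last nonzero remainder: 49u^3+98u^2−784u−1568. Dividing through by 49 gives the monic gcd u^3+2u^2−16u−32.

−32−16u+2u^2+u^3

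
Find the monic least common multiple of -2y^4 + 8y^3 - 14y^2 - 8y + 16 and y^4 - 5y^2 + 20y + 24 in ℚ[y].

Euclidean algorithm in ℚ[y]:
  -2y^4 + 8y^3 - 14y^2 - 8y + 16 = (-2)(y^4 - 5y^2 + 20y + 24) + (8y^3 - 24y^2 + 32y + 64)
  y^4 - 5y^2 + 20y + 24 = ((1/8)y + 3/8)(8y^3 - 24y^2 + 32y + 64) + (0)
Last nonzero remainder: 8y^3 - 24y^2 + 32y + 64. Dividing through by 8 gives the monic gcd y^3 - 3y^2 + 4y + 8.
Then lcm(f, g) = f·g / gcd(f, g); expanding and making the result monic gives the answer.

y^5 - y^4 - 5y^3 + 25y^2 + 4y - 24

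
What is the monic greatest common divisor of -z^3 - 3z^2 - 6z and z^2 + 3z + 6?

By polynomial division,
  -z^3 - 3z^2 - 6z = (-z)(z^2 + 3z + 6) + (0)
The last nonzero remainder z^2 + 3z + 6 is already monic.

z^2 + 3z + 6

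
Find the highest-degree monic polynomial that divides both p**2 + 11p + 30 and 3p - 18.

1

Repeated division with remainder:
  p**2 + 11p + 30 = ((1/3)p + 17/3)(3p - 18) + (132)
  3p - 18 = ((1/44)p - 3/22)(132) + (0)
The last nonzero remainder is the constant 132, so the polynomials are coprime and gcd = 1.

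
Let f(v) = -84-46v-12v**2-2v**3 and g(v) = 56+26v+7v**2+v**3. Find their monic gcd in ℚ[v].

14+3v+v**2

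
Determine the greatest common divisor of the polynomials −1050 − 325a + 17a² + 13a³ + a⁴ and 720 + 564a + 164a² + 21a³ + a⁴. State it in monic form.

Apply the Euclidean algorithm:
  a⁴ + 13a³ + 17a² − 325a − 1050 = (a⁴ + 21a³ + 164a² + 564a + 720) + (−8a³ − 147a² − 889a − 1770)
  a⁴ + 21a³ + 164a² + 564a + 720 = (−(1/8)a − 21/64)(−8a³ − 147a² − 889a − 1770) + ((297/64)a² + (3267/64)a + 4455/32)
  −8a³ − 147a² − 889a − 1770 = (−(512/297)a − 3776/297)((297/64)a² + (3267/64)a + 4455/32) + (0)
Last nonzero remainder: (297/64)a² + (3267/64)a + 4455/32. Dividing through by 297/64 gives the monic gcd a² + 11a + 30.

30 + 11a + a²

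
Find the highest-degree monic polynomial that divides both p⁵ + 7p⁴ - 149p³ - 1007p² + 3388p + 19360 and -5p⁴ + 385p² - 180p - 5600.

Apply the Euclidean algorithm:
  p⁵ + 7p⁴ - 149p³ - 1007p² + 3388p + 19360 = (-(1/5)p - 7/5)(-5p⁴ + 385p² - 180p - 5600) + (-72p³ - 504p² + 2016p + 11520)
  -5p⁴ + 385p² - 180p - 5600 = ((5/72)p - 35/72)(-72p³ - 504p² + 2016p + 11520) + (0)
Last nonzero remainder: -72p³ - 504p² + 2016p + 11520. Dividing through by -72 gives the monic gcd p³ + 7p² - 28p - 160.

p³ + 7p² - 28p - 160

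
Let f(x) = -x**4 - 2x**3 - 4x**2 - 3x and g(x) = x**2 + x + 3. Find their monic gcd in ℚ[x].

Euclidean algorithm in ℚ[x]:
  -x**4 - 2x**3 - 4x**2 - 3x = (-x**2 - x)(x**2 + x + 3) + (0)
The last nonzero remainder x**2 + x + 3 is already monic.

x**2 + x + 3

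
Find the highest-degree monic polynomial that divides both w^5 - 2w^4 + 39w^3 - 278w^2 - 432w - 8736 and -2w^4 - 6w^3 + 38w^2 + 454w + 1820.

w^3 - 2w^2 - 9w - 182

Apply the Euclidean algorithm:
  w^5 - 2w^4 + 39w^3 - 278w^2 - 432w - 8736 = (-(1/2)w + 5/2)(-2w^4 - 6w^3 + 38w^2 + 454w + 1820) + (73w^3 - 146w^2 - 657w - 13286)
  -2w^4 - 6w^3 + 38w^2 + 454w + 1820 = (-(2/73)w - 10/73)(73w^3 - 146w^2 - 657w - 13286) + (0)
Last nonzero remainder: 73w^3 - 146w^2 - 657w - 13286. Dividing through by 73 gives the monic gcd w^3 - 2w^2 - 9w - 182.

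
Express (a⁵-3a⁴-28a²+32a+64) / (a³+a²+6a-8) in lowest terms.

(a³-5a²+2a+8)/(a-1)

Repeated division with remainder:
  a⁵-3a⁴-28a²+32a+64 = (a²-4a-2)(a³+a²+6a-8) + (6a²+12a+48)
  a³+a²+6a-8 = ((1/6)a-1/6)(6a²+12a+48) + (0)
Last nonzero remainder: 6a²+12a+48. Dividing through by 6 gives the monic gcd a²+2a+8.
Cancel a²+2a+8 from numerator and denominator to get the reduced form.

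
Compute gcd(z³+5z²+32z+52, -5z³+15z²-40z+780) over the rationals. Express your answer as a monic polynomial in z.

Repeated division with remainder:
  z³+5z²+32z+52 = (-1/5)(-5z³+15z²-40z+780) + (8z²+24z+208)
  -5z³+15z²-40z+780 = (-(5/8)z+15/4)(8z²+24z+208) + (0)
Last nonzero remainder: 8z²+24z+208. Dividing through by 8 gives the monic gcd z²+3z+26.

z²+3z+26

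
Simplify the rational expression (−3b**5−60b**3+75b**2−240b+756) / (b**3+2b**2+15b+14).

Apply the Euclidean algorithm:
  −3b**5−60b**3+75b**2−240b+756 = (−3b**2+6b−27)(b**3+2b**2+15b+14) + (81b**2+81b+1134)
  b**3+2b**2+15b+14 = ((1/81)b+1/81)(81b**2+81b+1134) + (0)
Last nonzero remainder: 81b**2+81b+1134. Dividing through by 81 gives the monic gcd b**2+b+14.
Cancel b**2+b+14 from numerator and denominator to get the reduced form.

(−3b**3+3b**2−21b+54)/(b+1)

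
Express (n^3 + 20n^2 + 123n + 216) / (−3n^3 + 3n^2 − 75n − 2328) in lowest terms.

(−n^2 − 12n − 27)/(3n^2 − 27n + 291)

Repeated division with remainder:
  n^3 + 20n^2 + 123n + 216 = (−1/3)(−3n^3 + 3n^2 − 75n − 2328) + (21n^2 + 98n − 560)
  −3n^3 + 3n^2 − 75n − 2328 = (−(1/7)n + 17/21)(21n^2 + 98n − 560) + (−(703/3)n − 5624/3)
  21n^2 + 98n − 560 = (−(63/703)n + 210/703)(−(703/3)n − 5624/3) + (0)
Last nonzero remainder: −(703/3)n − 5624/3. Dividing through by −703/3 gives the monic gcd n + 8.
Cancel n + 8 from numerator and denominator to get the reduced form.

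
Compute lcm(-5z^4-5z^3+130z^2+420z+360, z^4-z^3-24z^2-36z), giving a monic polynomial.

z^5+z^4-26z^3-84z^2-72z

Repeated division with remainder:
  -5z^4-5z^3+130z^2+420z+360 = (-5)(z^4-z^3-24z^2-36z) + (-10z^3+10z^2+240z+360)
  z^4-z^3-24z^2-36z = (-(1/10)z)(-10z^3+10z^2+240z+360) + (0)
Last nonzero remainder: -10z^3+10z^2+240z+360. Dividing through by -10 gives the monic gcd z^3-z^2-24z-36.
Then lcm(f, g) = f·g / gcd(f, g); expanding and making the result monic gives the answer.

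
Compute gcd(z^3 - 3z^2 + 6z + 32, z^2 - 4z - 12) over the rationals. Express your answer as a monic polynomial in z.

z + 2

Euclidean algorithm in ℚ[z]:
  z^3 - 3z^2 + 6z + 32 = (z + 1)(z^2 - 4z - 12) + (22z + 44)
  z^2 - 4z - 12 = ((1/22)z - 3/11)(22z + 44) + (0)
Last nonzero remainder: 22z + 44. Dividing through by 22 gives the monic gcd z + 2.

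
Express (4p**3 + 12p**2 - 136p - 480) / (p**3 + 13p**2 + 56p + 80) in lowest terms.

(4p - 24)/(p + 4)

By polynomial division,
  4p**3 + 12p**2 - 136p - 480 = (4)(p**3 + 13p**2 + 56p + 80) + (-40p**2 - 360p - 800)
  p**3 + 13p**2 + 56p + 80 = (-(1/40)p - 1/10)(-40p**2 - 360p - 800) + (0)
Last nonzero remainder: -40p**2 - 360p - 800. Dividing through by -40 gives the monic gcd p**2 + 9p + 20.
Cancel p**2 + 9p + 20 from numerator and denominator to get the reduced form.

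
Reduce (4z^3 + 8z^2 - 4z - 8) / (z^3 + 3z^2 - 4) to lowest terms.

(4z + 4)/(z + 2)

Euclidean algorithm in ℚ[z]:
  4z^3 + 8z^2 - 4z - 8 = (4)(z^3 + 3z^2 - 4) + (-4z^2 - 4z + 8)
  z^3 + 3z^2 - 4 = (-(1/4)z - 1/2)(-4z^2 - 4z + 8) + (0)
Last nonzero remainder: -4z^2 - 4z + 8. Dividing through by -4 gives the monic gcd z^2 + z - 2.
Cancel z^2 + z - 2 from numerator and denominator to get the reduced form.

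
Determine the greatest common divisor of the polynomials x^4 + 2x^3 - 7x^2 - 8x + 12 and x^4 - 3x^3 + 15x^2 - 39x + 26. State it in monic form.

By polynomial division,
  x^4 + 2x^3 - 7x^2 - 8x + 12 = (x^4 - 3x^3 + 15x^2 - 39x + 26) + (5x^3 - 22x^2 + 31x - 14)
  x^4 - 3x^3 + 15x^2 - 39x + 26 = ((1/5)x + 7/25)(5x^3 - 22x^2 + 31x - 14) + ((374/25)x^2 - (1122/25)x + 748/25)
  5x^3 - 22x^2 + 31x - 14 = ((125/374)x - 175/374)((374/25)x^2 - (1122/25)x + 748/25) + (0)
Last nonzero remainder: (374/25)x^2 - (1122/25)x + 748/25. Dividing through by 374/25 gives the monic gcd x^2 - 3x + 2.

x^2 - 3x + 2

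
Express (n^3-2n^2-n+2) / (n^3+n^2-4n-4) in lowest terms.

By polynomial division,
  n^3-2n^2-n+2 = (n^3+n^2-4n-4) + (-3n^2+3n+6)
  n^3+n^2-4n-4 = (-(1/3)n-2/3)(-3n^2+3n+6) + (0)
Last nonzero remainder: -3n^2+3n+6. Dividing through by -3 gives the monic gcd n^2-n-2.
Cancel n^2-n-2 from numerator and denominator to get the reduced form.

(n-1)/(n+2)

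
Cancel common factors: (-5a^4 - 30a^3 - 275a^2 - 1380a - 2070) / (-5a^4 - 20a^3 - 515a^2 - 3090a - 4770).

By polynomial division,
  -5a^4 - 30a^3 - 275a^2 - 1380a - 2070 = (-5a^4 - 20a^3 - 515a^2 - 3090a - 4770) + (-10a^3 + 240a^2 + 1710a + 2700)
  -5a^4 - 20a^3 - 515a^2 - 3090a - 4770 = ((1/2)a + 14)(-10a^3 + 240a^2 + 1710a + 2700) + (-4730a^2 - 28380a - 42570)
  -10a^3 + 240a^2 + 1710a + 2700 = ((1/473)a - 30/473)(-4730a^2 - 28380a - 42570) + (0)
Last nonzero remainder: -4730a^2 - 28380a - 42570. Dividing through by -4730 gives the monic gcd a^2 + 6a + 9.
Cancel a^2 + 6a + 9 from numerator and denominator to get the reduced form.

(a^2 + 46)/(a^2 - 2a + 106)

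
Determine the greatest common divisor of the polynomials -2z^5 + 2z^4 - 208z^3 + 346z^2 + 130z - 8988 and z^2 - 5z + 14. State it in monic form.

Apply the Euclidean algorithm:
  -2z^5 + 2z^4 - 208z^3 + 346z^2 + 130z - 8988 = (-2z^3 - 8z^2 - 220z - 642)(z^2 - 5z + 14) + (0)
The last nonzero remainder z^2 - 5z + 14 is already monic.

z^2 - 5z + 14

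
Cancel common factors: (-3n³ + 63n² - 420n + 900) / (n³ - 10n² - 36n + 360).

By polynomial division,
  -3n³ + 63n² - 420n + 900 = (-3)(n³ - 10n² - 36n + 360) + (33n² - 528n + 1980)
  n³ - 10n² - 36n + 360 = ((1/33)n + 2/11)(33n² - 528n + 1980) + (0)
Last nonzero remainder: 33n² - 528n + 1980. Dividing through by 33 gives the monic gcd n² - 16n + 60.
Cancel n² - 16n + 60 from numerator and denominator to get the reduced form.

(-3n + 15)/(n + 6)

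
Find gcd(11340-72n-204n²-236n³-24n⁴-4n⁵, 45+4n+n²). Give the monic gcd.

45+4n+n²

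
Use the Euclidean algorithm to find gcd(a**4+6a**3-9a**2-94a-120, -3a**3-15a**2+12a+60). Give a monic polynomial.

a**2+7a+10

Euclidean algorithm in ℚ[a]:
  a**4+6a**3-9a**2-94a-120 = (-(1/3)a-1/3)(-3a**3-15a**2+12a+60) + (-10a**2-70a-100)
  -3a**3-15a**2+12a+60 = ((3/10)a-3/5)(-10a**2-70a-100) + (0)
Last nonzero remainder: -10a**2-70a-100. Dividing through by -10 gives the monic gcd a**2+7a+10.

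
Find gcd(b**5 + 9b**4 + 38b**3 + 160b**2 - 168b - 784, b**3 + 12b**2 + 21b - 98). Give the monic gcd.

Euclidean algorithm in ℚ[b]:
  b**5 + 9b**4 + 38b**3 + 160b**2 - 168b - 784 = (b**2 - 3b + 53)(b**3 + 12b**2 + 21b - 98) + (-315b**2 - 1575b + 4410)
  b**3 + 12b**2 + 21b - 98 = (-(1/315)b - 1/45)(-315b**2 - 1575b + 4410) + (0)
Last nonzero remainder: -315b**2 - 1575b + 4410. Dividing through by -315 gives the monic gcd b**2 + 5b - 14.

b**2 + 5b - 14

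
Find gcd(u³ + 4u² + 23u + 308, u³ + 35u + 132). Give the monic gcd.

u² - 3u + 44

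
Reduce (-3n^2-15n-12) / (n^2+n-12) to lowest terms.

By polynomial division,
  -3n^2-15n-12 = (-3)(n^2+n-12) + (-12n-48)
  n^2+n-12 = (-(1/12)n+1/4)(-12n-48) + (0)
Last nonzero remainder: -12n-48. Dividing through by -12 gives the monic gcd n+4.
Cancel n+4 from numerator and denominator to get the reduced form.

(-3n-3)/(n-3)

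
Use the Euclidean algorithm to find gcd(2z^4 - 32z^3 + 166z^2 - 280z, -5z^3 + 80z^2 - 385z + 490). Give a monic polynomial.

Apply the Euclidean algorithm:
  2z^4 - 32z^3 + 166z^2 - 280z = (-(2/5)z)(-5z^3 + 80z^2 - 385z + 490) + (12z^2 - 84z)
  -5z^3 + 80z^2 - 385z + 490 = (-(5/12)z + 15/4)(12z^2 - 84z) + (-70z + 490)
  12z^2 - 84z = (-(6/35)z)(-70z + 490) + (0)
Last nonzero remainder: -70z + 490. Dividing through by -70 gives the monic gcd z - 7.

z - 7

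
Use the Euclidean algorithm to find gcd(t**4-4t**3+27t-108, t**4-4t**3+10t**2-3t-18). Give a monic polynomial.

t**2-3t+9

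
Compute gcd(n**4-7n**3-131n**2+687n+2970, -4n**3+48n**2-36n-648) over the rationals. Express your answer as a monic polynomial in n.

n**2-6n-27

Repeated division with remainder:
  n**4-7n**3-131n**2+687n+2970 = (-(1/4)n-5/4)(-4n**3+48n**2-36n-648) + (-80n**2+480n+2160)
  -4n**3+48n**2-36n-648 = ((1/20)n-3/10)(-80n**2+480n+2160) + (0)
Last nonzero remainder: -80n**2+480n+2160. Dividing through by -80 gives the monic gcd n**2-6n-27.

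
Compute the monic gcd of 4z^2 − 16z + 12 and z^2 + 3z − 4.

z − 1

Apply the Euclidean algorithm:
  4z^2 − 16z + 12 = (4)(z^2 + 3z − 4) + (−28z + 28)
  z^2 + 3z − 4 = (−(1/28)z − 1/7)(−28z + 28) + (0)
Last nonzero remainder: −28z + 28. Dividing through by −28 gives the monic gcd z − 1.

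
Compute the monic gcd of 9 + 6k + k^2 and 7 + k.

1

By polynomial division,
  k^2 + 6k + 9 = (k - 1)(k + 7) + (16)
  k + 7 = ((1/16)k + 7/16)(16) + (0)
The last nonzero remainder is the constant 16, so the polynomials are coprime and gcd = 1.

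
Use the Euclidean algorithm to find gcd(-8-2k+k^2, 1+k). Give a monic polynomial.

1

Apply the Euclidean algorithm:
  k^2-2k-8 = (k-3)(k+1) + (-5)
  k+1 = (-(1/5)k-1/5)(-5) + (0)
The last nonzero remainder is the constant -5, so the polynomials are coprime and gcd = 1.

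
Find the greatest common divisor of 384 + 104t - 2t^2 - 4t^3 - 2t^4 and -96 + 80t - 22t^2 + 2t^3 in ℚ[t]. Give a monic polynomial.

Euclidean algorithm in ℚ[t]:
  -2t^4 - 4t^3 - 2t^2 + 104t + 384 = (-t - 13)(2t^3 - 22t^2 + 80t - 96) + (-208t^2 + 1048t - 864)
  2t^3 - 22t^2 + 80t - 96 = (-(1/104)t + 155/2704)(-208t^2 + 1048t - 864) + ((3927/338)t - 7854/169)
  -208t^2 + 1048t - 864 = (-(70304/3927)t + 24336/1309)((3927/338)t - 7854/169) + (0)
Last nonzero remainder: (3927/338)t - 7854/169. Dividing through by 3927/338 gives the monic gcd t - 4.

-4 + t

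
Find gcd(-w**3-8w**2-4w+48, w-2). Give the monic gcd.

w-2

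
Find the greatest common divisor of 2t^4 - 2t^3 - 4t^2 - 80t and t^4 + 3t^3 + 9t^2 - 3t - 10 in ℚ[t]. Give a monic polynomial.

Repeated division with remainder:
  2t^4 - 2t^3 - 4t^2 - 80t = (2)(t^4 + 3t^3 + 9t^2 - 3t - 10) + (-8t^3 - 22t^2 - 74t + 20)
  t^4 + 3t^3 + 9t^2 - 3t - 10 = (-(1/8)t - 1/32)(-8t^3 - 22t^2 - 74t + 20) + (-(15/16)t^2 - (45/16)t - 75/8)
  -8t^3 - 22t^2 - 74t + 20 = ((128/15)t - 32/15)(-(15/16)t^2 - (45/16)t - 75/8) + (0)
Last nonzero remainder: -(15/16)t^2 - (45/16)t - 75/8. Dividing through by -15/16 gives the monic gcd t^2 + 3t + 10.

t^2 + 3t + 10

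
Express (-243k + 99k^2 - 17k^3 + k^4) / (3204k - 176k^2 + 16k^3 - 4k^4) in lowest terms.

Euclidean algorithm in ℚ[k]:
  k^4 - 17k^3 + 99k^2 - 243k = (-1/4)(-4k^4 + 16k^3 - 176k^2 + 3204k) + (-13k^3 + 55k^2 + 558k)
  -4k^4 + 16k^3 - 176k^2 + 3204k = ((4/13)k + 12/169)(-13k^3 + 55k^2 + 558k) + (-(59420/169)k^2 + (534780/169)k)
  -13k^3 + 55k^2 + 558k = ((2197/59420)k + 5239/29710)(-(59420/169)k^2 + (534780/169)k) + (0)
Last nonzero remainder: -(59420/169)k^2 + (534780/169)k. Dividing through by -59420/169 gives the monic gcd k^2 - 9k.
Cancel k^2 - 9k from numerator and denominator to get the reduced form.

(-27 + 8k - k^2)/(356 + 20k + 4k^2)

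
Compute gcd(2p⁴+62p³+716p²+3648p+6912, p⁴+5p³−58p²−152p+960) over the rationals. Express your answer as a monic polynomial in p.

p²+14p+48

Repeated division with remainder:
  2p⁴+62p³+716p²+3648p+6912 = (2)(p⁴+5p³−58p²−152p+960) + (52p³+832p²+3952p+4992)
  p⁴+5p³−58p²−152p+960 = ((1/52)p−11/52)(52p³+832p²+3952p+4992) + (42p²+588p+2016)
  52p³+832p²+3952p+4992 = ((26/21)p+52/21)(42p²+588p+2016) + (0)
Last nonzero remainder: 42p²+588p+2016. Dividing through by 42 gives the monic gcd p²+14p+48.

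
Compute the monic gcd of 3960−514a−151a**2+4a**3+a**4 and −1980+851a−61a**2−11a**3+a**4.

Repeated division with remainder:
  a**4+4a**3−151a**2−514a+3960 = (a**4−11a**3−61a**2+851a−1980) + (15a**3−90a**2−1365a+5940)
  a**4−11a**3−61a**2+851a−1980 = ((1/15)a−1/3)(15a**3−90a**2−1365a+5940) + (0)
Last nonzero remainder: 15a**3−90a**2−1365a+5940. Dividing through by 15 gives the monic gcd a**3−6a**2−91a+396.

396−91a−6a**2+a**3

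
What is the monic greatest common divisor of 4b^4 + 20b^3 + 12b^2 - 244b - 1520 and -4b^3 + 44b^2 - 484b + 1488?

Apply the Euclidean algorithm:
  4b^4 + 20b^3 + 12b^2 - 244b - 1520 = (-b - 16)(-4b^3 + 44b^2 - 484b + 1488) + (232b^2 - 6500b + 22288)
  -4b^3 + 44b^2 - 484b + 1488 = (-(1/58)b - 987/3364)(232b^2 - 6500b + 22288) + (-(1687743/841)b + 6750972/841)
  232b^2 - 6500b + 22288 = (-(195112/1687743)b + 4686052/1687743)(-(1687743/841)b + 6750972/841) + (0)
Last nonzero remainder: -(1687743/841)b + 6750972/841. Dividing through by -1687743/841 gives the monic gcd b - 4.

b - 4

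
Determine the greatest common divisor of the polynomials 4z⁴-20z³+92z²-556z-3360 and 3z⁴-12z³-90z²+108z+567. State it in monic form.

z²-4z-21

Repeated division with remainder:
  4z⁴-20z³+92z²-556z-3360 = (4/3)(3z⁴-12z³-90z²+108z+567) + (-4z³+212z²-700z-4116)
  3z⁴-12z³-90z²+108z+567 = (-(3/4)z-147/4)(-4z³+212z²-700z-4116) + (7176z²-28704z-150696)
  -4z³+212z²-700z-4116 = (-(1/1794)z+49/1794)(7176z²-28704z-150696) + (0)
Last nonzero remainder: 7176z²-28704z-150696. Dividing through by 7176 gives the monic gcd z²-4z-21.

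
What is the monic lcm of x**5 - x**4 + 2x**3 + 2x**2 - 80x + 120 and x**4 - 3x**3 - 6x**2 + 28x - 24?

Repeated division with remainder:
  x**5 - x**4 + 2x**3 + 2x**2 - 80x + 120 = (x + 2)(x**4 - 3x**3 - 6x**2 + 28x - 24) + (14x**3 - 14x**2 - 112x + 168)
  x**4 - 3x**3 - 6x**2 + 28x - 24 = ((1/14)x - 1/7)(14x**3 - 14x**2 - 112x + 168) + (0)
Last nonzero remainder: 14x**3 - 14x**2 - 112x + 168. Dividing through by 14 gives the monic gcd x**3 - x**2 - 8x + 12.
Then lcm(f, g) = f·g / gcd(f, g); expanding and making the result monic gives the answer.

x**6 - 3x**5 + 4x**4 - 2x**3 - 84x**2 + 280x - 240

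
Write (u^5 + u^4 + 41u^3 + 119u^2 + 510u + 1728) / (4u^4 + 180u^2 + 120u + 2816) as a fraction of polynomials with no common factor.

(u^3 + 4u^2 + 21u + 54)/(4u^2 + 12u + 88)

Apply the Euclidean algorithm:
  u^5 + u^4 + 41u^3 + 119u^2 + 510u + 1728 = ((1/4)u + 1/4)(4u^4 + 180u^2 + 120u + 2816) + (-4u^3 + 44u^2 - 224u + 1024)
  4u^4 + 180u^2 + 120u + 2816 = (-u - 11)(-4u^3 + 44u^2 - 224u + 1024) + (440u^2 - 1320u + 14080)
  -4u^3 + 44u^2 - 224u + 1024 = (-(1/110)u + 4/55)(440u^2 - 1320u + 14080) + (0)
Last nonzero remainder: 440u^2 - 1320u + 14080. Dividing through by 440 gives the monic gcd u^2 - 3u + 32.
Cancel u^2 - 3u + 32 from numerator and denominator to get the reduced form.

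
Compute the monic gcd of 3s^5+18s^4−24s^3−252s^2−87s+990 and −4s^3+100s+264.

By polynomial division,
  3s^5+18s^4−24s^3−252s^2−87s+990 = (−(3/4)s^2−(9/2)s−51/4)(−4s^3+100s+264) + (396s^2+2376s+4356)
  −4s^3+100s+264 = (−(1/99)s+2/33)(396s^2+2376s+4356) + (0)
Last nonzero remainder: 396s^2+2376s+4356. Dividing through by 396 gives the monic gcd s^2+6s+11.

s^2+6s+11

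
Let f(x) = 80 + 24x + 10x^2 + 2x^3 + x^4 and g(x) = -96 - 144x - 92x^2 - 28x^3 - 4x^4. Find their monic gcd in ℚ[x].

By polynomial division,
  x^4 + 2x^3 + 10x^2 + 24x + 80 = (-1/4)(-4x^4 - 28x^3 - 92x^2 - 144x - 96) + (-5x^3 - 13x^2 - 12x + 56)
  -4x^4 - 28x^3 - 92x^2 - 144x - 96 = ((4/5)x + 88/25)(-5x^3 - 13x^2 - 12x + 56) + (-(916/25)x^2 - (3664/25)x - 7328/25)
  -5x^3 - 13x^2 - 12x + 56 = ((125/916)x - 175/916)(-(916/25)x^2 - (3664/25)x - 7328/25) + (0)
Last nonzero remainder: -(916/25)x^2 - (3664/25)x - 7328/25. Dividing through by -916/25 gives the monic gcd x^2 + 4x + 8.

8 + 4x + x^2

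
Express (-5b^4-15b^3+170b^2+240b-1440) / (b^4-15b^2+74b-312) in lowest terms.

(-5b^2-5b+60)/(b^2-2b+13)

By polynomial division,
  -5b^4-15b^3+170b^2+240b-1440 = (-5)(b^4-15b^2+74b-312) + (-15b^3+95b^2+610b-3000)
  b^4-15b^2+74b-312 = (-(1/15)b-19/45)(-15b^3+95b^2+610b-3000) + ((592/9)b^2+(1184/9)b-4736/3)
  -15b^3+95b^2+610b-3000 = (-(135/592)b+1125/592)((592/9)b^2+(1184/9)b-4736/3) + (0)
Last nonzero remainder: (592/9)b^2+(1184/9)b-4736/3. Dividing through by 592/9 gives the monic gcd b^2+2b-24.
Cancel b^2+2b-24 from numerator and denominator to get the reduced form.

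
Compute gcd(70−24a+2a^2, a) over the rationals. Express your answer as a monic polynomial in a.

1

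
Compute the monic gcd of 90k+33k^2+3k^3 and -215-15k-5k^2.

1

By polynomial division,
  3k^3+33k^2+90k = (-(3/5)k-24/5)(-5k^2-15k-215) + (-111k-1032)
  -5k^2-15k-215 = ((5/111)k-1165/4107)(-111k-1032) + (-695095/1369)
  -111k-1032 = ((151959/695095)k+32856/16165)(-695095/1369) + (0)
The last nonzero remainder is the constant -695095/1369, so the polynomials are coprime and gcd = 1.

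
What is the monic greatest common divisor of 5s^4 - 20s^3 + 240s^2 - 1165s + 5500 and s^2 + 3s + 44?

s^2 + 3s + 44

Apply the Euclidean algorithm:
  5s^4 - 20s^3 + 240s^2 - 1165s + 5500 = (5s^2 - 35s + 125)(s^2 + 3s + 44) + (0)
The last nonzero remainder s^2 + 3s + 44 is already monic.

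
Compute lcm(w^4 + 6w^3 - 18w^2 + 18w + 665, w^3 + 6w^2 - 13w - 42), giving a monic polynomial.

Euclidean algorithm in ℚ[w]:
  w^4 + 6w^3 - 18w^2 + 18w + 665 = (w)(w^3 + 6w^2 - 13w - 42) + (-5w^2 + 60w + 665)
  w^3 + 6w^2 - 13w - 42 = (-(1/5)w - 18/5)(-5w^2 + 60w + 665) + (336w + 2352)
  -5w^2 + 60w + 665 = (-(5/336)w + 95/336)(336w + 2352) + (0)
Last nonzero remainder: 336w + 2352. Dividing through by 336 gives the monic gcd w + 7.
Then lcm(f, g) = f·g / gcd(f, g); expanding and making the result monic gives the answer.

w^6 + 5w^5 - 30w^4 + 755w^2 - 773w - 3990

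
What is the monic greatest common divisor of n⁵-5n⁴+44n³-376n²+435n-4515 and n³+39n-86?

n²+2n+43

Apply the Euclidean algorithm:
  n⁵-5n⁴+44n³-376n²+435n-4515 = (n²-5n+5)(n³+39n-86) + (-95n²-190n-4085)
  n³+39n-86 = (-(1/95)n+2/95)(-95n²-190n-4085) + (0)
Last nonzero remainder: -95n²-190n-4085. Dividing through by -95 gives the monic gcd n²+2n+43.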